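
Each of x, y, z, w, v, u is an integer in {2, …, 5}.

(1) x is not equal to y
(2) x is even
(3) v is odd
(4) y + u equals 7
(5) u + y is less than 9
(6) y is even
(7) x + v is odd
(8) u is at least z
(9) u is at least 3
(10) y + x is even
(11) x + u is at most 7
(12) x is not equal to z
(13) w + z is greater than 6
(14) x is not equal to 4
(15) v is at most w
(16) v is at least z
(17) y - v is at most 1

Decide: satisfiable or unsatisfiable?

Satisfiable

One satisfying assignment is x = 2, y = 4, z = 3, w = 5, v = 3, u = 3.
For the less obvious constraints — constraint 4: y + u = 7; constraint 5: u + y = 7 — and the others hold by inspection.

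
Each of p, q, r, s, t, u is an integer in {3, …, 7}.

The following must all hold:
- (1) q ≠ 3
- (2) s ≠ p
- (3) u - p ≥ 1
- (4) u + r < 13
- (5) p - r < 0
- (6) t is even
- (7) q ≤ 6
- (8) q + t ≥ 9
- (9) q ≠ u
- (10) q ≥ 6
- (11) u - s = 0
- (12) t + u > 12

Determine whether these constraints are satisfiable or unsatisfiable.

Satisfiable

Try p = 3, q = 6, r = 5, s = 7, t = 6, u = 7.
Check constraint 3: u - p = 4; constraint 4: u + r = 12; constraint 5: p - r = -2. The remaining constraints are straightforward to verify.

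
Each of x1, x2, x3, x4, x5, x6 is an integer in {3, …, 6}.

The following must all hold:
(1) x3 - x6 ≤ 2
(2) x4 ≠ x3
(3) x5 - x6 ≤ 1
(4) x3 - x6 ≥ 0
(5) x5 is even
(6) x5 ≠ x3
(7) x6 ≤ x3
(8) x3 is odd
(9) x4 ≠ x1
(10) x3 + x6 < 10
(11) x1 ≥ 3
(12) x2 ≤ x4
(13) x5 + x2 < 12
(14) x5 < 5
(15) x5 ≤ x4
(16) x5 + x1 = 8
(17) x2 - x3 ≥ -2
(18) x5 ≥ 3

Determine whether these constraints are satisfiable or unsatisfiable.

Satisfiable

Setting (x1, x2, x3, x4, x5, x6) = (4, 5, 5, 6, 4, 4) satisfies everything: constraint 1: x3 - x6 = 1; constraint 3: x5 - x6 = 0, and the others follow.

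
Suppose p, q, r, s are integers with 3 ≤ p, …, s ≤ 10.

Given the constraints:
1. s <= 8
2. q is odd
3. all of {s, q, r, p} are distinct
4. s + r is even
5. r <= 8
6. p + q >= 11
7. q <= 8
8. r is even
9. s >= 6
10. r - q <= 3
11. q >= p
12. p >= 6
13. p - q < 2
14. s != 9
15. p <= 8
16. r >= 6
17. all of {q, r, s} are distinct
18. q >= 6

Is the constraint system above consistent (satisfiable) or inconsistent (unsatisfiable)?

Constraints 1, 5, 7, 9, 12, 15, 16, and 18 confine each of s, q, r, p to the 3 values {6, …, 8}.
Constraint 3 requires all 4 of them to be distinct, but only 3 values are available — impossible by the pigeonhole principle.

Unsatisfiable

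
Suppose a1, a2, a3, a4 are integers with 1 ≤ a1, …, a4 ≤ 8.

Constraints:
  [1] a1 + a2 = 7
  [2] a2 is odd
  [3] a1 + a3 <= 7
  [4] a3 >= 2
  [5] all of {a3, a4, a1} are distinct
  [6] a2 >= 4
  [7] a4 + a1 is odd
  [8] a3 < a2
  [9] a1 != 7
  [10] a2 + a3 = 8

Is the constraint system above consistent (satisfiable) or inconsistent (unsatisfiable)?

Try a1 = 2, a2 = 5, a3 = 3, a4 = 7.
Check constraint 1: a1 + a2 = 7; constraint 3: a1 + a3 = 5. The remaining constraints are straightforward to verify.

Satisfiable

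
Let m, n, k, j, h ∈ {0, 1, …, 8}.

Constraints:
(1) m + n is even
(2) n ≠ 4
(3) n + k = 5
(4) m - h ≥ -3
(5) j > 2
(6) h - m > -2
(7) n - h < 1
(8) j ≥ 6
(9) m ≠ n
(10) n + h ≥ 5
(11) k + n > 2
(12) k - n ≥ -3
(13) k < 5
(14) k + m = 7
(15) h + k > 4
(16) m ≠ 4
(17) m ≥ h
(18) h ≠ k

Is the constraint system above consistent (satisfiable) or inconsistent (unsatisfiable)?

The assignment m = 5, n = 3, k = 2, j = 7, h = 5 works:
  constraint 3 holds since n + k = 5.
  constraint 4 holds since m - h = 0.
  constraint 6 holds since h - m = 0.
The rest check out directly.

Satisfiable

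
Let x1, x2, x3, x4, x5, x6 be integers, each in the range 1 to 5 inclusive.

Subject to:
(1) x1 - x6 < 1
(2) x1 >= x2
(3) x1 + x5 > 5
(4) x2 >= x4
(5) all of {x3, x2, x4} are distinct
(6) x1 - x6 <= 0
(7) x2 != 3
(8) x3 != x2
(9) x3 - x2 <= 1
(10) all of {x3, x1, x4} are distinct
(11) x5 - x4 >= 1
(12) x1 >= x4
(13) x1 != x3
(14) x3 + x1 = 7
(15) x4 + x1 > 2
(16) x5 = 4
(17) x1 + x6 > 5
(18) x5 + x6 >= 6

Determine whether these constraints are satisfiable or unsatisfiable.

One satisfying assignment is x1 = 4, x2 = 4, x3 = 3, x4 = 1, x5 = 4, x6 = 4.
For the less obvious constraints — constraint 1: x1 - x6 = 0; constraint 3: x1 + x5 = 8 — and the others hold by inspection.

Satisfiable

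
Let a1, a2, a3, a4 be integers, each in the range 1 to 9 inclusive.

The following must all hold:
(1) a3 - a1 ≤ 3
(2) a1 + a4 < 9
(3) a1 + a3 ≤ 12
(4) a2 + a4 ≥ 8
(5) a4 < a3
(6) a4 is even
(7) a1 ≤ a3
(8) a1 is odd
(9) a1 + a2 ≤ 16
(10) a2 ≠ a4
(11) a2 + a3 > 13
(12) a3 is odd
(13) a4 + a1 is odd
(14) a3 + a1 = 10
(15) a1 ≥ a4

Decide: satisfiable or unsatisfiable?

Satisfiable

Setting (a1, a2, a3, a4) = (5, 9, 5, 2) satisfies everything: constraint 1: a3 - a1 = 0; constraint 2: a1 + a4 = 7; constraint 3: a1 + a3 = 10, and the others follow.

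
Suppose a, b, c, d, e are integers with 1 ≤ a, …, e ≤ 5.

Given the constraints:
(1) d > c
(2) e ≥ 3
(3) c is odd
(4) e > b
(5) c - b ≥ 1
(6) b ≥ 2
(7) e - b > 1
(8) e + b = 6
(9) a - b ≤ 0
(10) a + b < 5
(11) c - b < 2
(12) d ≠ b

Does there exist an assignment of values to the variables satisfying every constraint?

The assignment a = 1, b = 2, c = 3, d = 5, e = 4 works:
  constraint 5 holds since c - b = 1.
  constraint 7 holds since e - b = 2.
The rest check out directly.

Satisfiable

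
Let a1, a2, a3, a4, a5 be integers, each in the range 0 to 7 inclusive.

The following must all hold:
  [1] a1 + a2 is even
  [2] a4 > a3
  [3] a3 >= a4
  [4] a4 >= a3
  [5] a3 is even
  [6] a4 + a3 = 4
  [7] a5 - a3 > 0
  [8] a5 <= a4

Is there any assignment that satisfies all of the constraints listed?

Unsatisfiable

Constraints 3, 7, and 8 give a3 < a5, a5 ≤ a4, a4 ≤ a3. Chaining: a3 < a5 ≤ a4 ≤ a3, which forces a3 < a3 — impossible.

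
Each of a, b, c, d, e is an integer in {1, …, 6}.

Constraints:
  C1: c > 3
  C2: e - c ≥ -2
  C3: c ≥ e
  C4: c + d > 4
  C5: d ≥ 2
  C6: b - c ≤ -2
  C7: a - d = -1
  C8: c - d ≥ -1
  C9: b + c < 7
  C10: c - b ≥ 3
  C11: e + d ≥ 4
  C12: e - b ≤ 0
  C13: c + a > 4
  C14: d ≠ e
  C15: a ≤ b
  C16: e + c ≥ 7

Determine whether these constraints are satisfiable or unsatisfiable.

Constraints 2, 10, and 12 give e − c ≥ -2, c − b ≥ 3, b − e ≥ 0.
Adding all 3 inequalities: the left sides telescope to 0, and the right sides sum to (-2) + 3 + 0 = 1. So 0 ≥ 1, which is false.

Unsatisfiable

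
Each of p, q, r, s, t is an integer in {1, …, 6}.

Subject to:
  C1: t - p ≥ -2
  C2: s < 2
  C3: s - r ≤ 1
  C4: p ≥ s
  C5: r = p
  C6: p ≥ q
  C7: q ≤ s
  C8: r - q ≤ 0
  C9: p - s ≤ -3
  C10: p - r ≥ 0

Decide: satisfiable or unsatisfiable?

Constraints 3, 9, and 10 give r − s ≥ -1, s − p ≥ 3, p − r ≥ 0.
Adding all 3 inequalities: the left sides telescope to 0, and the right sides sum to (-1) + 3 + 0 = 2. So 0 ≥ 2, which is false.

Unsatisfiable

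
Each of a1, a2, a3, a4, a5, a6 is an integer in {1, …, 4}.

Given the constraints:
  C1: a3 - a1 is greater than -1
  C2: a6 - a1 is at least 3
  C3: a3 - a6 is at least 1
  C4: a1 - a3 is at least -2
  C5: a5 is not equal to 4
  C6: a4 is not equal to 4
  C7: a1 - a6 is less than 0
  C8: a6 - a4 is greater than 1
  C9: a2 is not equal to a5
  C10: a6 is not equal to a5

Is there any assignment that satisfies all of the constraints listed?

Constraints 2, 3, and 4 give a1 − a3 ≥ -2, a3 − a6 ≥ 1, a6 − a1 ≥ 3.
Adding all 3 inequalities: the left sides telescope to 0, and the right sides sum to (-2) + 1 + 3 = 2. So 0 ≥ 2, which is false.

Unsatisfiable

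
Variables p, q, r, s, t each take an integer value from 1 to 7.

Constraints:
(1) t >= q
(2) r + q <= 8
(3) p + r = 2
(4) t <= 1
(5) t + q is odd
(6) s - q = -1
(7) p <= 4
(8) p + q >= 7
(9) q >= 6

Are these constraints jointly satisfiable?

From constraint 7: p ≤ 4. From constraints 1 and 4: q ≤ t ≤ 1. Hence p + q ≤ 5. But constraint 8 requires p + q ≥ 7, and 7 > 5. Contradiction.

Unsatisfiable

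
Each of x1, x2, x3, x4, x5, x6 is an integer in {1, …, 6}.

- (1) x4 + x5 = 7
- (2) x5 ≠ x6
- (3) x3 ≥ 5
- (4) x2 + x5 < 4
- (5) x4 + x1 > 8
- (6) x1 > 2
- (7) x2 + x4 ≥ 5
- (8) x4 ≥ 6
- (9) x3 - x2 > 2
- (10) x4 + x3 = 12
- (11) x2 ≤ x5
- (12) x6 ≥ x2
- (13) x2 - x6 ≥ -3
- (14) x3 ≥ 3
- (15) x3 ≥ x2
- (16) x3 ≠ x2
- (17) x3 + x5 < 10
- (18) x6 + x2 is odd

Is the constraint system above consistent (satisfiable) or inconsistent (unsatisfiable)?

Satisfiable

The assignment x1 = 3, x2 = 1, x3 = 6, x4 = 6, x5 = 1, x6 = 2 works:
  constraint 1 holds since x4 + x5 = 7.
  constraint 4 holds since x2 + x5 = 2.
  constraint 5 holds since x4 + x1 = 9.
The rest check out directly.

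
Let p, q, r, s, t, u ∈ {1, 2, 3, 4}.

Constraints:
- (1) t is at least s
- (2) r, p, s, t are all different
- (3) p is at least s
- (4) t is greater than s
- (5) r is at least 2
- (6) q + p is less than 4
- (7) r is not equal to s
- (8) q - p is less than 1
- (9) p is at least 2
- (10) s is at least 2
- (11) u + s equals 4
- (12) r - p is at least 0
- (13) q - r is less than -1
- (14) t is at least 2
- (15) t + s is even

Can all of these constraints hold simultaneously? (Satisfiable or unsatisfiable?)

Unsatisfiable

Constraints 5, 9, 10, and 14 confine each of r, p, s, t to the 3 values {2, …, 4} (the domain already gives each ≤ 4).
Constraint 2 requires all 4 of them to be distinct, but only 3 values are available — impossible by the pigeonhole principle.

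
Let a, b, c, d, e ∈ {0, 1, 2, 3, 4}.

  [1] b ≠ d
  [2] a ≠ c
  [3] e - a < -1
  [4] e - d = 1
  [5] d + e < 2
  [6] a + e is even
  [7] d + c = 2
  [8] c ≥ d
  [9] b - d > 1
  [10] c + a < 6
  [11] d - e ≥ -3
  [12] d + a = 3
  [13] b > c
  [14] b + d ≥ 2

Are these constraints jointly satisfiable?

The assignment a = 3, b = 3, c = 2, d = 0, e = 1 works:
  constraint 3 holds since e - a = -2.
  constraint 4 holds since e - d = 1.
  constraint 5 holds since d + e = 1.
The rest check out directly.

Satisfiable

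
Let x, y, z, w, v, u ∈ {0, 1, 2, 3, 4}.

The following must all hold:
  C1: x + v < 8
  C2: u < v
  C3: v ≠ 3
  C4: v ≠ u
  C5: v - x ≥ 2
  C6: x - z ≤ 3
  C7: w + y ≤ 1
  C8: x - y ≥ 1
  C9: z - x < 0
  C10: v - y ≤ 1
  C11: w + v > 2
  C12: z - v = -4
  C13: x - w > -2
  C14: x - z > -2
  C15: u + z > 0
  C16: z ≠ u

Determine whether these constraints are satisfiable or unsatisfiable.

Constraints 5, 8, and 10 give v − x ≥ 2, x − y ≥ 1, y − v ≥ -1.
Adding all 3 inequalities: the left sides telescope to 0, and the right sides sum to 2 + 1 + (-1) = 2. So 0 ≥ 2, which is false.

Unsatisfiable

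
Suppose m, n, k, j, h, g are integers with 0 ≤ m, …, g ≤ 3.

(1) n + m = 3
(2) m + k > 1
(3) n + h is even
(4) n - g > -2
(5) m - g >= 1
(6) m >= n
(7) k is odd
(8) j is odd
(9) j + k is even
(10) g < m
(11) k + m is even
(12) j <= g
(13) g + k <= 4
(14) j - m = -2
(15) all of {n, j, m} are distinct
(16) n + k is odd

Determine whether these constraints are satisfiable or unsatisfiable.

Setting (m, n, k, j, h, g) = (3, 0, 1, 1, 0, 1) satisfies everything: constraint 1: n + m = 3; constraint 2: m + k = 4, and the others follow.

Satisfiable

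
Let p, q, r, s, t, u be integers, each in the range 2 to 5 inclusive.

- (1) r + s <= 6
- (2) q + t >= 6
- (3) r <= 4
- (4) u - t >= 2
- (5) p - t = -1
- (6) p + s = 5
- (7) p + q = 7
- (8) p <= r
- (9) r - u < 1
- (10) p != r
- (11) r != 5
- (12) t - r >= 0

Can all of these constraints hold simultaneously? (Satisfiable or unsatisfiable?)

The assignment p = 2, q = 5, r = 3, s = 3, t = 3, u = 5 works:
  constraint 1 holds since r + s = 6.
  constraint 2 holds since q + t = 8.
  constraint 4 holds since u - t = 2.
The rest check out directly.

Satisfiable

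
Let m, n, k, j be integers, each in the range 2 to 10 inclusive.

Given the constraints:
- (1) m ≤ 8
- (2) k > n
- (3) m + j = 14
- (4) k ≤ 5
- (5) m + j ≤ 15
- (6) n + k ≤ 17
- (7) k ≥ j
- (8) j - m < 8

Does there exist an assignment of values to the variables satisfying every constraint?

Unsatisfiable

From constraint 1: m ≤ 8. From constraints 4 and 7: j ≤ k ≤ 5. Hence m + j ≤ 13. But constraint 3 requires m + j = 14, and 14 > 13. Contradiction.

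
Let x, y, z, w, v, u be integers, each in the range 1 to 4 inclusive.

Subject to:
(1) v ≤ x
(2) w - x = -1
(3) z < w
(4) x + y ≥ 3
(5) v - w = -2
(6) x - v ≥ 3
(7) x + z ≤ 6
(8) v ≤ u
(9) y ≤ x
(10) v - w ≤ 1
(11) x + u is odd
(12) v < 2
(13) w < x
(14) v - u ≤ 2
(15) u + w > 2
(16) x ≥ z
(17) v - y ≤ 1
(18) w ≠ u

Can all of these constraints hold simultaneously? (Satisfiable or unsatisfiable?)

Satisfiable

One satisfying assignment is x = 4, y = 1, z = 2, w = 3, v = 1, u = 1.
For the less obvious constraints — constraint 2: w - x = -1; constraint 4: x + y = 5 — and the others hold by inspection.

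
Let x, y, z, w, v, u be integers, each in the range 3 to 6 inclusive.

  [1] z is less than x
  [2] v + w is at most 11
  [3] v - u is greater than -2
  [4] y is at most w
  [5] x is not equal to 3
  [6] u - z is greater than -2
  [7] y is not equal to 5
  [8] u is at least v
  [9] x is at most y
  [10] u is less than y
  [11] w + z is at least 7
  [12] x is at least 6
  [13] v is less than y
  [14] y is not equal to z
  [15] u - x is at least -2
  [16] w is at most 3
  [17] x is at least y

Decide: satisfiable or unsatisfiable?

From constraints 9 and 12: y ≥ x and x ≥ 6, so y ≥ 6. From constraints 4 and 16: y ≤ w and w ≤ 3, so y ≤ 3. But 3 < 6, so no value of y works.

Unsatisfiable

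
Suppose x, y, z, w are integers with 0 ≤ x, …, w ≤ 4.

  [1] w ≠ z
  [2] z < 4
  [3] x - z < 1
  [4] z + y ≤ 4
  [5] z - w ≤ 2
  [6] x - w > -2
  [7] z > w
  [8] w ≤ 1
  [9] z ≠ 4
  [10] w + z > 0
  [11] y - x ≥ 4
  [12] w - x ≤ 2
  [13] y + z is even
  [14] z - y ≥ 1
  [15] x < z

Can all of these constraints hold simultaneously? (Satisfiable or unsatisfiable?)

Constraints 5, 11, 12, and 14 give x − w ≥ -2, w − z ≥ -2, z − y ≥ 1, y − x ≥ 4.
Adding all 4 inequalities: the left sides telescope to 0, and the right sides sum to (-2) + (-2) + 1 + 4 = 1. So 0 ≥ 1, which is false.

Unsatisfiable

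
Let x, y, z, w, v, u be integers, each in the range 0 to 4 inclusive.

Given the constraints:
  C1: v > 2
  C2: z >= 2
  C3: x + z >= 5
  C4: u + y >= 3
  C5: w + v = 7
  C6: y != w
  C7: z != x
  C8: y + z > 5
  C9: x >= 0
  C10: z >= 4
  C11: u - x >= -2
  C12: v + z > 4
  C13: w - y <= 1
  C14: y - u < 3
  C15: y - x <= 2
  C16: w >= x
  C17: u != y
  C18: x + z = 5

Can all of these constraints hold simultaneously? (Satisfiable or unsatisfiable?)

Take x = 1, y = 3, z = 4, w = 4, v = 3, u = 1. Then constraint 3: x + z = 5; constraint 4: u + y = 4, and every other listed constraint is also met.

Satisfiable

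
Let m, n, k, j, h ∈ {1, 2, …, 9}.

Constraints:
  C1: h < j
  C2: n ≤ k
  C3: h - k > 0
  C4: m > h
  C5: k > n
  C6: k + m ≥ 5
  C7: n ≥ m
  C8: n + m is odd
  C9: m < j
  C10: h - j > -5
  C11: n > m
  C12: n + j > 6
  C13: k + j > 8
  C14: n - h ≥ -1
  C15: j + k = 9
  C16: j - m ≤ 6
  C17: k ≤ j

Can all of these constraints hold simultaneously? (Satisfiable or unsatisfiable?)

Constraints 3, 4, 5, and 11 give k < h, h < m, m < n, n < k. Chaining: k < h < m < n < k, which forces k < k — impossible.

Unsatisfiable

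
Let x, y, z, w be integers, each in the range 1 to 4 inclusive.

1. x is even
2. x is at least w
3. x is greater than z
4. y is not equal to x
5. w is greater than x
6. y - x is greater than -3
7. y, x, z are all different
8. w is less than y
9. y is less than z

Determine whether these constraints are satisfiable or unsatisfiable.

Unsatisfiable

Constraints 3, 5, 8, and 9 give x < w, w < y, y < z, z < x. Chaining: x < w < y < z < x, which forces x < x — impossible.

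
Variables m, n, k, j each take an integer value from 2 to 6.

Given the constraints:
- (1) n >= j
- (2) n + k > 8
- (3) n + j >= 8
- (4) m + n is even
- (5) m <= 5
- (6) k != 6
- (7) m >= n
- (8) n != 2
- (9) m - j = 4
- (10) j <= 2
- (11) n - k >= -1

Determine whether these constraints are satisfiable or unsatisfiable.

Unsatisfiable

From constraints 5 and 7: n ≤ m ≤ 5. From constraint 10: j ≤ 2. Hence n + j ≤ 7. But constraint 3 requires n + j ≥ 8, and 8 > 7. Contradiction.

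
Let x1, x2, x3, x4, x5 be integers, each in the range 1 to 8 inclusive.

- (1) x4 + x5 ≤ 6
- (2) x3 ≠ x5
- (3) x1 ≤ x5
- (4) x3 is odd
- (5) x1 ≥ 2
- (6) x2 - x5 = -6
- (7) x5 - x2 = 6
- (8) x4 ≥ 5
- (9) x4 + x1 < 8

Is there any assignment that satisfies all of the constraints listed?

Unsatisfiable

From constraint 8: x4 ≥ 5. From constraints 3 and 5: x5 ≥ x1 ≥ 2. Hence x4 + x5 ≥ 7. But constraint 1 requires x4 + x5 ≤ 6, and 6 < 7. Contradiction.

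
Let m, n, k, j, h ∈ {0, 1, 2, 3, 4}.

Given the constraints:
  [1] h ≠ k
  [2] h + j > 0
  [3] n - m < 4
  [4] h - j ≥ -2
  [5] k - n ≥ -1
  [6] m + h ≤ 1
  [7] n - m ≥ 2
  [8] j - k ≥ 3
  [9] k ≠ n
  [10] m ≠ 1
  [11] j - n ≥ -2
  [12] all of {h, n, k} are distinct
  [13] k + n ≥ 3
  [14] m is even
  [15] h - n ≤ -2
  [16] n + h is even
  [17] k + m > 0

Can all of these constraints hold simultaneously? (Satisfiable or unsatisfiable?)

Constraints 4, 5, 8, and 15 give j − k ≥ 3, k − n ≥ -1, n − h ≥ 2, h − j ≥ -2.
Adding all 4 inequalities: the left sides telescope to 0, and the right sides sum to 3 + (-1) + 2 + (-2) = 2. So 0 ≥ 2, which is false.

Unsatisfiable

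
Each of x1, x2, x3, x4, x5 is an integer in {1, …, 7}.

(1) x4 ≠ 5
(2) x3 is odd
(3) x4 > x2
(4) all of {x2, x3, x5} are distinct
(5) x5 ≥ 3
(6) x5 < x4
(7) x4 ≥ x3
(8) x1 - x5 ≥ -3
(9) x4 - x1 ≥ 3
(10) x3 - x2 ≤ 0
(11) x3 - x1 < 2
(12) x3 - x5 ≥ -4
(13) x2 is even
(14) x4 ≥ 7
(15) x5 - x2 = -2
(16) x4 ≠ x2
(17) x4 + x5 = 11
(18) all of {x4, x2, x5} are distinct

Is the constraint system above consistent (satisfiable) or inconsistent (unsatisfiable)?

Satisfiable

Take x1 = 4, x2 = 6, x3 = 3, x4 = 7, x5 = 4. Then constraint 8: x1 - x5 = 0; constraint 9: x4 - x1 = 3, and every other listed constraint is also met.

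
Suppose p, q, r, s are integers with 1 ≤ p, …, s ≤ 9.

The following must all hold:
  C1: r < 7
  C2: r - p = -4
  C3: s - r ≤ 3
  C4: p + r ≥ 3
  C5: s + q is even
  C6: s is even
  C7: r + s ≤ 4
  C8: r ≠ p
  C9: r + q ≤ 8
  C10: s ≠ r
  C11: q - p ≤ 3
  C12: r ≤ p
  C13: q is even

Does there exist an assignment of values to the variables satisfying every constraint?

Satisfiable

The assignment p = 5, q = 6, r = 1, s = 2 works:
  constraint 2 holds since r - p = -4.
  constraint 3 holds since s - r = 1.
  constraint 4 holds since p + r = 6.
The rest check out directly.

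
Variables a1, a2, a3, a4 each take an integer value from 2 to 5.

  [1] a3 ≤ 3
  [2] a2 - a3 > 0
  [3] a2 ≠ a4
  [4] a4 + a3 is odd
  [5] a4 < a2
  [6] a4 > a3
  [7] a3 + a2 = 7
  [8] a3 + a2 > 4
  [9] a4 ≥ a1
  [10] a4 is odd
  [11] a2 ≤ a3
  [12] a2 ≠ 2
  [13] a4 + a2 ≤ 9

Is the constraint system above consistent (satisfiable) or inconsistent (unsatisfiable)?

Unsatisfiable

Constraints 5, 6, and 11 give a4 < a2, a2 ≤ a3, a3 < a4. Chaining: a4 < a2 ≤ a3 < a4, which forces a4 < a4 — impossible.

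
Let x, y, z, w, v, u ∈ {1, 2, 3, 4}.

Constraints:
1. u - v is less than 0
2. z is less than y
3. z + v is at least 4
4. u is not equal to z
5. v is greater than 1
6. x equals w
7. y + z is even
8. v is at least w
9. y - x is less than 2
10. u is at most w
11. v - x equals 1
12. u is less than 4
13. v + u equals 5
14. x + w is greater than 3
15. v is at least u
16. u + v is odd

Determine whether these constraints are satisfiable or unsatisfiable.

Satisfiable

One satisfying assignment is x = 3, y = 4, z = 2, w = 3, v = 4, u = 1.
For the less obvious constraints — constraint 1: u - v = -3; constraint 3: z + v = 6; constraint 9: y - x = 1 — and the others hold by inspection.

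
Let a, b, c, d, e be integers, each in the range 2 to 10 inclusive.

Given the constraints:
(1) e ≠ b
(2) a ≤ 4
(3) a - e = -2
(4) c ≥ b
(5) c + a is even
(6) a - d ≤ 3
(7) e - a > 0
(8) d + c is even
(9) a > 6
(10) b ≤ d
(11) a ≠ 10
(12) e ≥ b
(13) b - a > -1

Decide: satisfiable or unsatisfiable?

Unsatisfiable

From constraint 9: a ≥ 7. From constraint 2: a ≤ 4. But 4 < 7, so no value of a works.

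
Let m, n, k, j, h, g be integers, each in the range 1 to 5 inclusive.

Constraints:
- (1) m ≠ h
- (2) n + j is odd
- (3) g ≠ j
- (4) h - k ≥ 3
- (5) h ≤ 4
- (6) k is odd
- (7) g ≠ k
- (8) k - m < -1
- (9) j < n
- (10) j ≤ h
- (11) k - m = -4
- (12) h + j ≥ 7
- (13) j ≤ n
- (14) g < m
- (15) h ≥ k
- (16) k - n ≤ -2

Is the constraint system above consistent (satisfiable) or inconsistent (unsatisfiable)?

Try m = 5, n = 4, k = 1, j = 3, h = 4, g = 4.
Check constraint 4: h - k = 3; constraint 8: k - m = -4; constraint 11: k - m = -4. The remaining constraints are straightforward to verify.

Satisfiable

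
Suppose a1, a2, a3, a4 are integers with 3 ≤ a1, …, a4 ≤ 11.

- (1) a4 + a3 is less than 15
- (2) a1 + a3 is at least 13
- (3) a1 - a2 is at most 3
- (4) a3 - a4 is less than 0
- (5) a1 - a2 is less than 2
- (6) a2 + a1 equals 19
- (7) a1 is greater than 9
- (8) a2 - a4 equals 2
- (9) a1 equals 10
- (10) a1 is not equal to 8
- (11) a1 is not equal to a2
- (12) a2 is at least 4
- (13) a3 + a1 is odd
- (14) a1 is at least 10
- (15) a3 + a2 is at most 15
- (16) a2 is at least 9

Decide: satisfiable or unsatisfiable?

Setting (a1, a2, a3, a4) = (10, 9, 5, 7) satisfies everything: constraint 1: a4 + a3 = 12; constraint 2: a1 + a3 = 15; constraint 3: a1 - a2 = 1, and the others follow.

Satisfiable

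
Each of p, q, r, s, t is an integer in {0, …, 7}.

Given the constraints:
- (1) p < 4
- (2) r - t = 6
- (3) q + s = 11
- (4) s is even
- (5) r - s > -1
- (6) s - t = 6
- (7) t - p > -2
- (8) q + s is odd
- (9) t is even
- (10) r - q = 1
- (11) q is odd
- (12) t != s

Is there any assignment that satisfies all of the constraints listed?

Satisfiable

Try p = 0, q = 5, r = 6, s = 6, t = 0.
Check constraint 2: r - t = 6; constraint 3: q + s = 11; constraint 5: r - s = 0. The remaining constraints are straightforward to verify.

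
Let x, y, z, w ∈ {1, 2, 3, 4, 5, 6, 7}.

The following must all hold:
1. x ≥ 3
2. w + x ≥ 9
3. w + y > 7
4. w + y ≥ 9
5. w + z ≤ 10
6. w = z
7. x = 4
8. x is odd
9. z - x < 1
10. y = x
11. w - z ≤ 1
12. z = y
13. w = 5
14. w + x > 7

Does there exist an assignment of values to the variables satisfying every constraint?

Unsatisfiable

Constraint 13 fixes w = 5 and constraint 7 fixes x = 4. Constraints 6, 10, and 12 give w = z = y = x, so w = x. But 5 ≠ 4 — contradiction.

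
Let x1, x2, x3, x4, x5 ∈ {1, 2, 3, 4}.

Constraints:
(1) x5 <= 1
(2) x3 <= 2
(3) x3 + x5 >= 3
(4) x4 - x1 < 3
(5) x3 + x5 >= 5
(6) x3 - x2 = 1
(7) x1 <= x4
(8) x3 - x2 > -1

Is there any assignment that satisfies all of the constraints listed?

From constraint 2: x3 ≤ 2. From constraint 1: x5 ≤ 1. Hence x3 + x5 ≤ 3. But constraint 5 requires x3 + x5 ≥ 5, and 5 > 3. Contradiction.

Unsatisfiable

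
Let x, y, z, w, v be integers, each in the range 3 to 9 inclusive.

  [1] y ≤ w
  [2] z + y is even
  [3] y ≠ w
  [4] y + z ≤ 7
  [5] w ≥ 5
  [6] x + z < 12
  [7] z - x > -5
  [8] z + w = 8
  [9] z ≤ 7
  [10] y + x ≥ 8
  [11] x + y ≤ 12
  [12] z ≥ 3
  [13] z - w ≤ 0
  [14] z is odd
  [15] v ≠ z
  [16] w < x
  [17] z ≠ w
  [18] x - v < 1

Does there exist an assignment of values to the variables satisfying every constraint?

Satisfiable

Setting (x, y, z, w, v) = (7, 3, 3, 5, 8) satisfies everything: constraint 4: y + z = 6; constraint 6: x + z = 10, and the others follow.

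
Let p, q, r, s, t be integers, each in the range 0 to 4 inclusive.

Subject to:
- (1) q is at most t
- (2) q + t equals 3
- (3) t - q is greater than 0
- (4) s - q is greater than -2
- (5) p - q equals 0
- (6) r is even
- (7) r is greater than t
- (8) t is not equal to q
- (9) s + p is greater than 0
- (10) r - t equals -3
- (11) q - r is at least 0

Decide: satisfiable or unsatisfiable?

Unsatisfiable

Constraints 3, 7, and 11 give t < r, r ≤ q, q < t. Chaining: t < r ≤ q < t, which forces t < t — impossible.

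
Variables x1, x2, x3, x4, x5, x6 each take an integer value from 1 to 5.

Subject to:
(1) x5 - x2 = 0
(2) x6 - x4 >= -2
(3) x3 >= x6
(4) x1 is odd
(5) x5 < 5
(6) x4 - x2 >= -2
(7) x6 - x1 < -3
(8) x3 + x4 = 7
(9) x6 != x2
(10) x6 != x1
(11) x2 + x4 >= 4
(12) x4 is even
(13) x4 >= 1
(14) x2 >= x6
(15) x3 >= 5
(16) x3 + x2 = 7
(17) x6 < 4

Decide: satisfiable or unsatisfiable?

Satisfiable

Try x1 = 5, x2 = 2, x3 = 5, x4 = 2, x5 = 2, x6 = 1.
Check constraint 1: x5 - x2 = 0; constraint 2: x6 - x4 = -1. The remaining constraints are straightforward to verify.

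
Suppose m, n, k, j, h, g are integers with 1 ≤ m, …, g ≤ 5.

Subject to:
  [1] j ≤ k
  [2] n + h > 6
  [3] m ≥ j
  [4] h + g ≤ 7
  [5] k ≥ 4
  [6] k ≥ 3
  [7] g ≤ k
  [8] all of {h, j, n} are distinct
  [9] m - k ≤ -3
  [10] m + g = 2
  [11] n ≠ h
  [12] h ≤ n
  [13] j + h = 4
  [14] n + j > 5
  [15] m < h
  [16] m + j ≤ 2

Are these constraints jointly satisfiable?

Satisfiable

One satisfying assignment is m = 1, n = 5, k = 4, j = 1, h = 3, g = 1.
For the less obvious constraints — constraint 2: n + h = 8; constraint 4: h + g = 4 — and the others hold by inspection.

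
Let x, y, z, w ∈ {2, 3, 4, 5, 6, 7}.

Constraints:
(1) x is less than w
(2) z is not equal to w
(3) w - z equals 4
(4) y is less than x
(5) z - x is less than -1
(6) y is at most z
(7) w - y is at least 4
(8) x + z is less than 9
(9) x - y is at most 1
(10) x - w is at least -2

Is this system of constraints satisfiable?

Unsatisfiable

Constraints 7, 9, and 10 give x − w ≥ -2, w − y ≥ 4, y − x ≥ -1.
Adding all 3 inequalities: the left sides telescope to 0, and the right sides sum to (-2) + 4 + (-1) = 1. So 0 ≥ 1, which is false.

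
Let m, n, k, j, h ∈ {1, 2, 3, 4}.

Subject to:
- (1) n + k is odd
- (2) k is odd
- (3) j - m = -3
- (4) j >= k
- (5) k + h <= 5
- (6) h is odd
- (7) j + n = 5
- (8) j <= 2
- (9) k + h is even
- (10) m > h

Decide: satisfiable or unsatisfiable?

Satisfiable

One satisfying assignment is m = 4, n = 4, k = 1, j = 1, h = 1.
For the less obvious constraints — constraint 3: j - m = -3; constraint 5: k + h = 2; constraint 7: j + n = 5 — and the others hold by inspection.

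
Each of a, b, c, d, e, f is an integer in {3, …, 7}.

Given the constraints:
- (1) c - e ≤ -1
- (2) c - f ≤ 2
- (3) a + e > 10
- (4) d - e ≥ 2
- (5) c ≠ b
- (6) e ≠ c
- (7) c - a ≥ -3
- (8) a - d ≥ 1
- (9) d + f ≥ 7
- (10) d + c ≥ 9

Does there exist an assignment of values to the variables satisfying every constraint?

Constraints 1, 4, 7, and 8 give d − e ≥ 2, e − c ≥ 1, c − a ≥ -3, a − d ≥ 1.
Adding all 4 inequalities: the left sides telescope to 0, and the right sides sum to 2 + 1 + (-3) + 1 = 1. So 0 ≥ 1, which is false.

Unsatisfiable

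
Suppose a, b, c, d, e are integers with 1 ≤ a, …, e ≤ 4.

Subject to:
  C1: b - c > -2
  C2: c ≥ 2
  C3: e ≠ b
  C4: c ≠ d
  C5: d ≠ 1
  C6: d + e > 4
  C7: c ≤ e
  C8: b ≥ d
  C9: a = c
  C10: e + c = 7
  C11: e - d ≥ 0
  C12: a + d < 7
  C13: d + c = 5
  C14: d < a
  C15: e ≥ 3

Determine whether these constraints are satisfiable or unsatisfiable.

Satisfiable

Try a = 3, b = 2, c = 3, d = 2, e = 4.
Check constraint 1: b - c = -1; constraint 6: d + e = 6; constraint 10: e + c = 7. The remaining constraints are straightforward to verify.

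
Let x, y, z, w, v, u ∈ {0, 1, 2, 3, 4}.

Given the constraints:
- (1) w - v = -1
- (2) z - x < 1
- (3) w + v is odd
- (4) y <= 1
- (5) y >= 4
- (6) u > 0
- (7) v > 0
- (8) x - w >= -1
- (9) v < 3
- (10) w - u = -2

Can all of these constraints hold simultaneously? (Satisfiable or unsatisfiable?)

Unsatisfiable

From constraint 5: y ≥ 4. From constraint 4: y ≤ 1. But 1 < 4, so no value of y works.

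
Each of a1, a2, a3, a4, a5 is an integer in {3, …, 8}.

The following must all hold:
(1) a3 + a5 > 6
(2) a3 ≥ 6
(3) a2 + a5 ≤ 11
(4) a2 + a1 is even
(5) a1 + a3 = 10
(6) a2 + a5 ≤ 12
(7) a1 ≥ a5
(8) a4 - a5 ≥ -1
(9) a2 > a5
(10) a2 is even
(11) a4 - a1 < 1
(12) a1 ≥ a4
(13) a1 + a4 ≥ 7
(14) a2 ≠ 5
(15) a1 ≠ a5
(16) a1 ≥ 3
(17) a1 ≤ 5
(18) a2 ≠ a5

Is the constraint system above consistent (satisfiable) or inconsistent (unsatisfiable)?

Satisfiable

Setting (a1, a2, a3, a4, a5) = (4, 6, 6, 4, 3) satisfies everything: constraint 1: a3 + a5 = 9; constraint 3: a2 + a5 = 9; constraint 5: a1 + a3 = 10, and the others follow.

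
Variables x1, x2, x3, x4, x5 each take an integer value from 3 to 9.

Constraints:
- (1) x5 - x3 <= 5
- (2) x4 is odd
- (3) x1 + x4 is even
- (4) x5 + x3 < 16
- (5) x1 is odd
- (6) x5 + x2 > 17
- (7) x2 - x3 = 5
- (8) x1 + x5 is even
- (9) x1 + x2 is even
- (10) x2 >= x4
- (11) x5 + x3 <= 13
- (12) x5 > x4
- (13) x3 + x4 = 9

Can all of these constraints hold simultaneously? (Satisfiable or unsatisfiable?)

Satisfiable

One satisfying assignment is x1 = 5, x2 = 9, x3 = 4, x4 = 5, x5 = 9.
For the less obvious constraints — constraint 1: x5 - x3 = 5; constraint 4: x5 + x3 = 13 — and the others hold by inspection.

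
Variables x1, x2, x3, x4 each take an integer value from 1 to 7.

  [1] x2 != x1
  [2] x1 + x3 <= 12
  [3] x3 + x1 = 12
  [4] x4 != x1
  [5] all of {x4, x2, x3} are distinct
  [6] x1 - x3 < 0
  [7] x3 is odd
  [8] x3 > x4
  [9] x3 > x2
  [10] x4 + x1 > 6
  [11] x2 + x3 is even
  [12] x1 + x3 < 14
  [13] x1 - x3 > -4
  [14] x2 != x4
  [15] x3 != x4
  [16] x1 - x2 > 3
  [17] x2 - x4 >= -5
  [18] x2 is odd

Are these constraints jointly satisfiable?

Satisfiable

Take x1 = 5, x2 = 1, x3 = 7, x4 = 3. Then constraint 2: x1 + x3 = 12; constraint 3: x3 + x1 = 12, and every other listed constraint is also met.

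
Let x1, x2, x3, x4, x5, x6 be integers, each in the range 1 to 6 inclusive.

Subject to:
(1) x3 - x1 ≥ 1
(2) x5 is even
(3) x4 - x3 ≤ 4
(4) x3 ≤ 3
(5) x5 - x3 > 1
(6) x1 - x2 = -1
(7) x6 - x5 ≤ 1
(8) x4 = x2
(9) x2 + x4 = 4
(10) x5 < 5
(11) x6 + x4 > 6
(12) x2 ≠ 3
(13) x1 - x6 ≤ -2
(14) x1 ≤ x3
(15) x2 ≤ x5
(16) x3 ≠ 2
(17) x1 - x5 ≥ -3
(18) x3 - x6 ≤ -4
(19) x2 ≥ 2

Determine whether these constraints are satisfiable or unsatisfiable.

Unsatisfiable

Constraints 1, 7, 17, and 18 give x6 − x3 ≥ 4, x3 − x1 ≥ 1, x1 − x5 ≥ -3, x5 − x6 ≥ -1.
Adding all 4 inequalities: the left sides telescope to 0, and the right sides sum to 4 + 1 + (-3) + (-1) = 1. So 0 ≥ 1, which is false.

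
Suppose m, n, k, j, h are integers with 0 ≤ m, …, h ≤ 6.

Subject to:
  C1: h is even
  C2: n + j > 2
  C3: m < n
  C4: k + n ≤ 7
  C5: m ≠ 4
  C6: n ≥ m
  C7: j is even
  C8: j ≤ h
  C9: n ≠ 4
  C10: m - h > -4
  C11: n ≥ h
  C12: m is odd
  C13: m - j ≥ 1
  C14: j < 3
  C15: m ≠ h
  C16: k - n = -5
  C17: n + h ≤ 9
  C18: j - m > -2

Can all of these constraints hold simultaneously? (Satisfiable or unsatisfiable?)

Satisfiable

Setting (m, n, k, j, h) = (1, 5, 0, 0, 2) satisfies everything: constraint 2: n + j = 5; constraint 4: k + n = 5, and the others follow.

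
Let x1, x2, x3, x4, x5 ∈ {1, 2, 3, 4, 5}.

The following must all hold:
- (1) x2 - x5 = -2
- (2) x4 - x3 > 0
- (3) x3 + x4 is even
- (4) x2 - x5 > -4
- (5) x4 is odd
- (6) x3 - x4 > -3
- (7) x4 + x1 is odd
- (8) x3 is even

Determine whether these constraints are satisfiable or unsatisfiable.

Constraint 8 makes x3 even and constraint 5 makes x4 odd, so x3 + x4 must be odd. Constraint 3 says x3 + x4 is even — contradiction.

Unsatisfiable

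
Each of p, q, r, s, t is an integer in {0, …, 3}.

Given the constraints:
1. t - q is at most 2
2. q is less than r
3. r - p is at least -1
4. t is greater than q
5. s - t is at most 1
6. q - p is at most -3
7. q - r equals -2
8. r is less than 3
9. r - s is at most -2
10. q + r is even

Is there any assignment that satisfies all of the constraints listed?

Unsatisfiable

Constraints 1, 3, 5, 6, and 9 give q − t ≥ -2, t − s ≥ -1, s − r ≥ 2, r − p ≥ -1, p − q ≥ 3.
Adding all 5 inequalities: the left sides telescope to 0, and the right sides sum to (-2) + (-1) + 2 + (-1) + 3 = 1. So 0 ≥ 1, which is false.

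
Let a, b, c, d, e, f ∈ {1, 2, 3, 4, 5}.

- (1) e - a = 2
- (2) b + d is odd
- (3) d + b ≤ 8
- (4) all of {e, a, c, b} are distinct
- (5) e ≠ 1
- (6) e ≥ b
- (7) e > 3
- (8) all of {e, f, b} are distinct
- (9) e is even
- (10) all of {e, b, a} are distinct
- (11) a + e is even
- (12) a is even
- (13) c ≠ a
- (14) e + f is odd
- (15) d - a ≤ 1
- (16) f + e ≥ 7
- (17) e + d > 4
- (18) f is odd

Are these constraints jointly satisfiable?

Satisfiable

Take a = 2, b = 3, c = 5, d = 2, e = 4, f = 5. Then constraint 1: e - a = 2; constraint 3: d + b = 5; constraint 15: d - a = 0, and every other listed constraint is also met.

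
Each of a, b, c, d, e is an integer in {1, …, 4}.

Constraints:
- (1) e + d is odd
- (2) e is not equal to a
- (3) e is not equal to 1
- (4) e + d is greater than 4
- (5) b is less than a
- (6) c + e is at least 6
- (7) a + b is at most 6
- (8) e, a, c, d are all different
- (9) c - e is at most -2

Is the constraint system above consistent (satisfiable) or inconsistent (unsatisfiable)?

One satisfying assignment is a = 3, b = 2, c = 2, d = 1, e = 4.
For the less obvious constraints — constraint 4: e + d = 5; constraint 6: c + e = 6 — and the others hold by inspection.

Satisfiable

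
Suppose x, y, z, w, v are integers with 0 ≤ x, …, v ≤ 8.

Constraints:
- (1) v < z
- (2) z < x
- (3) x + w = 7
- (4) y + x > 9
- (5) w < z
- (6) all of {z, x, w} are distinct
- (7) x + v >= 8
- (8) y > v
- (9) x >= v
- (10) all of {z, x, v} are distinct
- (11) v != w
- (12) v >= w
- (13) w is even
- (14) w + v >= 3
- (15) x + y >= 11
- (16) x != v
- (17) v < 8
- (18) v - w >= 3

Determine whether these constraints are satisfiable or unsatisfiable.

Take x = 7, y = 5, z = 5, w = 0, v = 3. Then constraint 3: x + w = 7; constraint 4: y + x = 12, and every other listed constraint is also met.

Satisfiable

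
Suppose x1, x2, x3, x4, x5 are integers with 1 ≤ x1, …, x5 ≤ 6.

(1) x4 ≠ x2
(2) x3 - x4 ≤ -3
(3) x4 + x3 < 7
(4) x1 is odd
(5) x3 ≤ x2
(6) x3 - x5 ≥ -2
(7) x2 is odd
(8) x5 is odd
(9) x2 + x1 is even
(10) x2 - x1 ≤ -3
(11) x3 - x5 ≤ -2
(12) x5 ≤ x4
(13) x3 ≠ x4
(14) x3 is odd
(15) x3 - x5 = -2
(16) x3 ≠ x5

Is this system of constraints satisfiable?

One satisfying assignment is x1 = 5, x2 = 1, x3 = 1, x4 = 4, x5 = 3.
For the less obvious constraints — constraint 2: x3 - x4 = -3; constraint 3: x4 + x3 = 5; constraint 6: x3 - x5 = -2 — and the others hold by inspection.

Satisfiable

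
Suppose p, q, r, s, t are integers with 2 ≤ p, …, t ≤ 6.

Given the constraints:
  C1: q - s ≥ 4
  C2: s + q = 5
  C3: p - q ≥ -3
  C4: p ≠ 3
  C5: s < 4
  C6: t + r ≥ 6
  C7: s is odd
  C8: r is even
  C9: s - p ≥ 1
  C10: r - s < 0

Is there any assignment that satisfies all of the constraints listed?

Unsatisfiable

Constraints 1, 3, and 9 give s − p ≥ 1, p − q ≥ -3, q − s ≥ 4.
Adding all 3 inequalities: the left sides telescope to 0, and the right sides sum to 1 + (-3) + 4 = 2. So 0 ≥ 2, which is false.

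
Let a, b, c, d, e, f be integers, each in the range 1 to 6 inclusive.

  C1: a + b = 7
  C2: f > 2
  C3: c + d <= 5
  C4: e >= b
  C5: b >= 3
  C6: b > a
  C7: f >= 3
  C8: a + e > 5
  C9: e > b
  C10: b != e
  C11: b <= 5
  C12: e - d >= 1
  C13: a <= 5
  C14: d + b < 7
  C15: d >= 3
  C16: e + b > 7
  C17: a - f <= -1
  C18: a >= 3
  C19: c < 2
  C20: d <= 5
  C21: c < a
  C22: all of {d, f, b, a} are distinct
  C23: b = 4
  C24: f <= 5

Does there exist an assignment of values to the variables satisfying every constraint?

Unsatisfiable

Constraints 5, 7, 11, 13, 15, 18, 20, and 24 confine each of d, f, b, a to the 3 values {3, …, 5}.
Constraint 22 requires all 4 of them to be distinct, but only 3 values are available — impossible by the pigeonhole principle.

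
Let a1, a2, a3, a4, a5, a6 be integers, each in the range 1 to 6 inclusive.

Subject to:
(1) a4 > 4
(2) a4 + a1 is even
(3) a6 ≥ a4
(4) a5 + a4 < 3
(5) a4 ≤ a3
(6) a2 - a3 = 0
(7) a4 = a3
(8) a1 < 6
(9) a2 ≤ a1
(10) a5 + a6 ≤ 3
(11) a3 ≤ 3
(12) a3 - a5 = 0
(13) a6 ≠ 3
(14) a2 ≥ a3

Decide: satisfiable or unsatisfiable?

From constraint 1: a4 ≥ 5. From constraints 5 and 11: a4 ≤ a3 and a3 ≤ 3, so a4 ≤ 3. But 3 < 5, so no value of a4 works.

Unsatisfiable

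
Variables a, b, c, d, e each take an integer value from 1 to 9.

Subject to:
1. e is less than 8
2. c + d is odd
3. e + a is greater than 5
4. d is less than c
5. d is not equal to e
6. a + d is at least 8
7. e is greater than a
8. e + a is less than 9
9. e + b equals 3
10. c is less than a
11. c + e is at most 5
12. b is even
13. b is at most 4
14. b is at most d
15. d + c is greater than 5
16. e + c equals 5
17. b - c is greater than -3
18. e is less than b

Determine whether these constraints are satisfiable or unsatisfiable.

Unsatisfiable

Constraints 4, 7, 10, 14, and 18 give c < a, a < e, e < b, b ≤ d, d < c. Chaining: c < a < e < b ≤ d < c, which forces c < c — impossible.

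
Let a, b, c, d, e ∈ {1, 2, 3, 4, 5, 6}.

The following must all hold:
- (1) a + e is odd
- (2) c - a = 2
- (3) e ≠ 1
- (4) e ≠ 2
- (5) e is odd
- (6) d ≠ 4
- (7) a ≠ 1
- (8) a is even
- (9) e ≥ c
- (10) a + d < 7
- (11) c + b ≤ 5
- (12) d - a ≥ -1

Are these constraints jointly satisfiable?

Satisfiable

Take a = 2, b = 1, c = 4, d = 3, e = 5. Then constraint 2: c - a = 2; constraint 10: a + d = 5, and every other listed constraint is also met.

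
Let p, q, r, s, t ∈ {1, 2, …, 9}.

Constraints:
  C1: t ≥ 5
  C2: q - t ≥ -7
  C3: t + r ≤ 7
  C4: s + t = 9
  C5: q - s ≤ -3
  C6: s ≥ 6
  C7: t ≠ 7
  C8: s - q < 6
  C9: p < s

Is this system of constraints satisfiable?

From constraint 6: s ≥ 6. From constraint 1: t ≥ 5. Hence s + t ≥ 11. But constraint 4 requires s + t = 9, and 9 < 11. Contradiction.

Unsatisfiable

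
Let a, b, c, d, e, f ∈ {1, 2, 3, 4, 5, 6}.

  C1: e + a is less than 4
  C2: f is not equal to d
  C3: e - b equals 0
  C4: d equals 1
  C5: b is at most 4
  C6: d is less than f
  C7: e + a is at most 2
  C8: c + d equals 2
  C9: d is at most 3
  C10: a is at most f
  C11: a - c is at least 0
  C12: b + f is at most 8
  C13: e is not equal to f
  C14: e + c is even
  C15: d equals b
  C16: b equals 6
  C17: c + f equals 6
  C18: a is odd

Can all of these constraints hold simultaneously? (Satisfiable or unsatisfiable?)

Constraint 4 fixes d = 1 and constraint 16 fixes b = 6, but constraint 15 requires d = b. Since 1 ≠ 6, contradiction.

Unsatisfiable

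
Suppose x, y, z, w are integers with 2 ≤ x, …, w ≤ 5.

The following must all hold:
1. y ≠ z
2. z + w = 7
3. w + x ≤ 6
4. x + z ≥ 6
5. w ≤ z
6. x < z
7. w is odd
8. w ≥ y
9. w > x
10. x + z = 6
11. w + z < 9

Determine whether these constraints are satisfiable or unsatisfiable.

Setting (x, y, z, w) = (2, 3, 4, 3) satisfies everything: constraint 2: z + w = 7; constraint 3: w + x = 5; constraint 4: x + z = 6, and the others follow.

Satisfiable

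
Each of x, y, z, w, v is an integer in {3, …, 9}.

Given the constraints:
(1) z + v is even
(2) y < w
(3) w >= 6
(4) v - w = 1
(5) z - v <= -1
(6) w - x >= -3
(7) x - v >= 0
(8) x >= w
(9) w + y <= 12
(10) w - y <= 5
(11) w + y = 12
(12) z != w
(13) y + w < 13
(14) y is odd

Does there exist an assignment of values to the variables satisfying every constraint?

Satisfiable

One satisfying assignment is x = 8, y = 5, z = 4, w = 7, v = 8.
For the less obvious constraints — constraint 4: v - w = 1; constraint 5: z - v = -4 — and the others hold by inspection.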